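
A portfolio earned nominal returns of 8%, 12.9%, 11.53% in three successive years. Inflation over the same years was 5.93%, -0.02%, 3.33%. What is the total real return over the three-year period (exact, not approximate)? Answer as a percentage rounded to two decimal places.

24.27%

Compound the nominal returns: 1.0800 × 1.1290 × 1.1153 = 1.359908.
Compound inflation: 1.0593 × 0.9998 × 1.0333 = 1.094356.
Deflate: 1.359908 / 1.094356 = 1.242656.
Total real return = 1.242656 − 1 → 24.27%.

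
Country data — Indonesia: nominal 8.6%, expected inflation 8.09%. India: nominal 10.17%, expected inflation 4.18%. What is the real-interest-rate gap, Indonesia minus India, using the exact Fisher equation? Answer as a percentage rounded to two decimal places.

Indonesia: (1 + 0.0860)/(1 + 0.0809) − 1 = 0.4718%
India: (1 + 0.1017)/(1 + 0.0418) − 1 = 5.7497%
Differential = 0.4718% − 5.7497% = -5.2778% → -5.28%.

-5.28%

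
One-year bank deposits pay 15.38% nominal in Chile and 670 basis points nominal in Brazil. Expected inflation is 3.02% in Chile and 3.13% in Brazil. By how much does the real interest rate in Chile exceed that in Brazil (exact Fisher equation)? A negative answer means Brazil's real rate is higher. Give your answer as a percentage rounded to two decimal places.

8.54%

Chile: (1 + 0.1538)/(1 + 0.0302) − 1 = 11.9977%
Brazil: (1 + 0.0670)/(1 + 0.0313) − 1 = 3.4617%
Differential = 11.9977% − 3.4617% = 8.5360% → 8.54%.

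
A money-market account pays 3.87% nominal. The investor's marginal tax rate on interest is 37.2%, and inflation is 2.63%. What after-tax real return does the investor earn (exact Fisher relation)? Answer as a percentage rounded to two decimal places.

After-tax nominal return = 3.87% × (1 − 0.372) = 2.43036%.
1 + r = 1.0243036 / 1.02630 = 0.998055
After-tax real rate = 0.998055 − 1 → -0.19%.

-0.19%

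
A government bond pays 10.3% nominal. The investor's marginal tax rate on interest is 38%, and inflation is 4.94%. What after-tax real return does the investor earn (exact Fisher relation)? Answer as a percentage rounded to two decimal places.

1.38%

After-tax nominal return = 10.3% × (1 − 0.38) = 6.3860%.
1 + r = 1.06386 / 1.04940 = 1.013779
After-tax real rate = 1.013779 − 1 → 1.38%.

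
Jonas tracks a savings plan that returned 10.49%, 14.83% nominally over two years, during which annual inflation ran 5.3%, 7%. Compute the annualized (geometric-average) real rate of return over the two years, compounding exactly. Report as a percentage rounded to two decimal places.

Compound the nominal returns: 1.1049 × 1.1483 = 1.26875667.
Compound inflation: 1.0530 × 1.0700 = 1.12671000.
Deflate: 1.26875667 / 1.12671000 = 1.12607208.
Annualized real rate = 1.12607208^(1/2) − 1 = 6.1165% → 6.12%.

6.12%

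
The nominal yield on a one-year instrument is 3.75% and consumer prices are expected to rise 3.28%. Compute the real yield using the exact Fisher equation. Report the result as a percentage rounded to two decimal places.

0.46%

By the Fisher relation, 1 + r = (1 + i)/(1 + π).
1 + r = 1.03750 / 1.03280 = 1.004551
r = 1.004551 − 1 = 0.4551%, i.e. 0.46%.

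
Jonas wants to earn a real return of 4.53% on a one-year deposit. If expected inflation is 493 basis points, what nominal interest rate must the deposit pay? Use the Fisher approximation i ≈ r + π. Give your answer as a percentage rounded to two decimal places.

i ≈ r + π = 4.53% + 4.93% = 9.46%.

9.46%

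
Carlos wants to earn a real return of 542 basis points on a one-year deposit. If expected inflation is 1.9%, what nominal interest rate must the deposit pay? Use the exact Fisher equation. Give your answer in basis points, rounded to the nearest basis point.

(1 + i) = (1 + r)(1 + π) = 1.05420 × 1.01900 = 1.0742298
i = 1.0742298 − 1, so the required nominal rate is 742 basis points.

742 basis points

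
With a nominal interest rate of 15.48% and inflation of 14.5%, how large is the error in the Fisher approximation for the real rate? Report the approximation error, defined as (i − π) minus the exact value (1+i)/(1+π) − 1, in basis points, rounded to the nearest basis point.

12 basis points

Approximate: r ≈ 15.480% − 14.500% = 0.9800%
Exact: (1 + 0.1548)/(1 + 0.1450) − 1 = 0.8559%
Error = 0.9800% − 0.8559% = 0.1241% → 12 basis points.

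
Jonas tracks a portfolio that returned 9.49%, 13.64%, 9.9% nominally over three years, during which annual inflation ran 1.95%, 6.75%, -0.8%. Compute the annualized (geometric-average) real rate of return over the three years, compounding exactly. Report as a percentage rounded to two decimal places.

8.20%

Nominal growth factor = 1.0949 × 1.1364 × 1.0990 = 1.36742455
Price-level growth factor = 1.0195 × 1.0675 × 0.9920 = 1.07960972
Real growth factor = 1.36742455 / 1.07960972 = 1.26659155
Annualized real rate = 1.26659155^(1/3) − 1 = 8.1962% → 8.20%.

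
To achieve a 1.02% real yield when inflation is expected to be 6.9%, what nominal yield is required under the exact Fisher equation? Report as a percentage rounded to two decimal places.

7.99%

(1 + i) = (1 + r)(1 + π) = 1.01020 × 1.06900 = 1.0799038
i = 1.0799038 − 1, so the required nominal rate is 7.99%.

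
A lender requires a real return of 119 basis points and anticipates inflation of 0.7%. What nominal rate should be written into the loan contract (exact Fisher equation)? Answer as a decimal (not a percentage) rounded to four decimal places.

(1 + i) = (1 + r)(1 + π) = 1.01190 × 1.00700 = 1.0189833
i = 1.0189833 − 1, so the required nominal rate is 0.0190.

0.0190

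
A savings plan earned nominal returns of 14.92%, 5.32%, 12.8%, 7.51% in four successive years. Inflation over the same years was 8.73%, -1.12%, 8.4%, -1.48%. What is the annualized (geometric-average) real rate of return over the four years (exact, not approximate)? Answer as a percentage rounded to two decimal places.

Nominal growth factor = 1.1492 × 1.0532 × 1.1280 × 1.0751 = 1.46779171
Price-level growth factor = 1.0873 × 0.9888 × 1.0840 × 0.9852 = 1.14818411
Real growth factor = 1.46779171 / 1.14818411 = 1.27835919
Annualized real rate = 1.27835919^(1/4) − 1 = 6.3318% → 6.33%.

6.33%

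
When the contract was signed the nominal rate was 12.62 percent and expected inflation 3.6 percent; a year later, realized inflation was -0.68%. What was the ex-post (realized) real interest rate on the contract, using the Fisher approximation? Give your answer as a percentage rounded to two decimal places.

13.30%

Ex-post: 12.62% − (-0.68%) = 13.300%
So the realized real rate is 13.30%.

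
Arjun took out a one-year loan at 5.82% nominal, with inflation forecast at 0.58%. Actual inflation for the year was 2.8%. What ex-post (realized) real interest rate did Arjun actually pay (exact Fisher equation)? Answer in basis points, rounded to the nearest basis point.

Ex-post: (1 + 0.0582)/(1 + 0.0280) − 1 = 2.9377%
So the realized real rate is 294 basis points.

294 basis points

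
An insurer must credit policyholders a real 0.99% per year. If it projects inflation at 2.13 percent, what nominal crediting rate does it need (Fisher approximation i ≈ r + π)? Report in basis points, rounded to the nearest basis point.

i ≈ r + π = 0.99% + 2.13% = 312 basis points.

312 basis points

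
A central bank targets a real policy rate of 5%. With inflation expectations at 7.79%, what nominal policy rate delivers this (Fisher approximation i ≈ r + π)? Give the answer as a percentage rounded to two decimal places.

i ≈ r + π = 5% + 7.79% = 12.79%.

12.79%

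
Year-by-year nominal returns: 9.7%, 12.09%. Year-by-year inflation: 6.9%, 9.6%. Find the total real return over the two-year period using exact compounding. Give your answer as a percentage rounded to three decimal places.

Nominal growth factor = 1.0970 × 1.1209 = 1.229627
Price-level growth factor = 1.0690 × 1.0960 = 1.171624
Real growth factor = 1.229627 / 1.171624 = 1.049507
Total real return = 1.049507 − 1 → 4.951%.

4.951%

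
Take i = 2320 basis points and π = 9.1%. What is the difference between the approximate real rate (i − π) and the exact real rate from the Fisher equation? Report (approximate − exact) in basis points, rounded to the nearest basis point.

Approximate: r ≈ 23.200% − 9.100% = 14.1000%
Exact: (1 + 0.2320)/(1 + 0.0910) − 1 = 12.9239%
Error = 14.1000% − 12.9239% = 1.1761% → 118 basis points.

118 basis points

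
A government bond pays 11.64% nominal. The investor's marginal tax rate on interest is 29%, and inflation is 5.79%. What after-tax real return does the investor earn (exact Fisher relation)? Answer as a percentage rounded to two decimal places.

After-tax nominal return = 11.64% × (1 − 0.29) = 8.2644%.
1 + r = 1.082644 / 1.05790 = 1.023390
After-tax real rate = 1.023390 − 1 → 2.34%.

2.34%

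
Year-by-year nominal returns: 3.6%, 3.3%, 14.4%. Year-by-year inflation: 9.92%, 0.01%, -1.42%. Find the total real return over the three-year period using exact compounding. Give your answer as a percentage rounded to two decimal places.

12.97%

Compound the nominal returns: 1.0360 × 1.0330 × 1.1440 = 1.224295.
Compound inflation: 1.0992 × 1.0001 × 0.9858 = 1.083700.
Deflate: 1.224295 / 1.083700 = 1.129736.
Total real return = 1.129736 − 1 → 12.97%.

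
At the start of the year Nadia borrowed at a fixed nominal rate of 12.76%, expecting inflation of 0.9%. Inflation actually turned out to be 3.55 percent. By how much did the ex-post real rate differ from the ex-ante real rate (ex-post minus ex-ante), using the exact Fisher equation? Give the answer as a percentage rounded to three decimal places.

Ex-ante: (1 + 0.1276)/(1 + 0.0090) − 1 = 11.7542%
Ex-post: (1 + 0.1276)/(1 + 0.0355) − 1 = 8.8943%
Difference (ex-post − ex-ante) = -2.8600% → -2.860%.

-2.860%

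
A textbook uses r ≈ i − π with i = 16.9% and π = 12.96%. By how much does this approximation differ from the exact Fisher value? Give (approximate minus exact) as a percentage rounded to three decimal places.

0.452%

Approximate: r ≈ 16.900% − 12.960% = 3.9400%
Exact: (1 + 0.1690)/(1 + 0.1296) − 1 = 3.4880%
Error = 3.9400% − 3.4880% = 0.4520% → 0.452%.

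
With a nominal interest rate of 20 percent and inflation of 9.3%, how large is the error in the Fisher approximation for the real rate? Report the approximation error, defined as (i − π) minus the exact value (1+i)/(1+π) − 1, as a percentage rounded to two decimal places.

0.91%

Approximate: r ≈ 20.000% − 9.300% = 10.7000%
Exact: (1 + 0.2000)/(1 + 0.0930) − 1 = 9.7896%
Error = 10.7000% − 9.7896% = 0.9104% → 0.91%.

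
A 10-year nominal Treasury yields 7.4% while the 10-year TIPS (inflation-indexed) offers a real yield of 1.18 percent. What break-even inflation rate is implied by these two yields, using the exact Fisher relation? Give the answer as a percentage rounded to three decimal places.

6.147%

(1 + π) = (1 + i)/(1 + r) = 1.07400 / 1.01180 = 1.0614746
Break-even inflation = 1.0614746 − 1 → 6.147%.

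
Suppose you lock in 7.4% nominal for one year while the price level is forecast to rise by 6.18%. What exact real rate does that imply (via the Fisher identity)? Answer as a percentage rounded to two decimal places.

1.15%

By the Fisher identity, 1 + r = (1 + i)/(1 + π).
1 + r = 1.07400 / 1.06180 = 1.011490
r = 1.011490 − 1 = 1.1490%, i.e. 1.15%.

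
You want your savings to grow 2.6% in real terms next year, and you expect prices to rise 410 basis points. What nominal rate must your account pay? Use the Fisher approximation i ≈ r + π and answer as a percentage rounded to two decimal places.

6.70%

i ≈ r + π = 2.6% + 4.1% = 6.70%.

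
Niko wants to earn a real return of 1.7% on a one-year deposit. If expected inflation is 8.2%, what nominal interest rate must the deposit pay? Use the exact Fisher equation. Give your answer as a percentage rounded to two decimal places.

10.04%

(1 + i) = (1 + r)(1 + π) = 1.01700 × 1.08200 = 1.100394
i = 1.100394 − 1, so the required nominal rate is 10.04%.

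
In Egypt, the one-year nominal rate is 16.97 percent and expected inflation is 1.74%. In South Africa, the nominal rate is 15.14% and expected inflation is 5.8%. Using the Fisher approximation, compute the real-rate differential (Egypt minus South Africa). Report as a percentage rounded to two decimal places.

5.89%

Egypt: 16.97% − 1.74% = 15.230%
South Africa: 15.14% − 5.8% = 9.340%
Differential = 5.890% → 5.89%.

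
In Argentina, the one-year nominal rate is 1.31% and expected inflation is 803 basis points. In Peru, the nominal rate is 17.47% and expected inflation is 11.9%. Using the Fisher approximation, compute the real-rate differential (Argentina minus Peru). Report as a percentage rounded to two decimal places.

-12.29%

Argentina: 1.31% − 8.03% = -6.720%
Peru: 17.47% − 11.9% = 5.570%
Differential = -12.290% → -12.29%.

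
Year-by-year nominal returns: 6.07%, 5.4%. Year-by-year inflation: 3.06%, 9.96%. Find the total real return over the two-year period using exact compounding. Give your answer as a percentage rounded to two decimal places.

-1.35%

Compound the nominal returns: 1.0607 × 1.0540 = 1.117978.
Compound inflation: 1.0306 × 1.0996 = 1.133248.
Deflate: 1.117978 / 1.133248 = 0.986525.
Total real return = 0.986525 − 1 → -1.35%.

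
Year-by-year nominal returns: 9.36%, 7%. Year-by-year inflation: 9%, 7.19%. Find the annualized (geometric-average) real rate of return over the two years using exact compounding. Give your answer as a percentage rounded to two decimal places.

Compound the nominal returns: 1.0936 × 1.0700 = 1.17015200.
Compound inflation: 1.0900 × 1.0719 = 1.16837100.
Deflate: 1.17015200 / 1.16837100 = 1.00152434.
Annualized real rate = 1.00152434^(1/2) − 1 = 0.0762% → 0.08%.

0.08%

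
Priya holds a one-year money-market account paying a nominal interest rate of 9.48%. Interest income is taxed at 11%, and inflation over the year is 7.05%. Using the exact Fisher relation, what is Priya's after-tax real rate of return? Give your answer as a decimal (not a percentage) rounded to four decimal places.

After-tax nominal return = 9.48% × (1 − 0.11) = 8.4372%.
1 + r = 1.084372 / 1.07050 = 1.012958
After-tax real rate = 1.012958 − 1 → 0.0130.

0.0130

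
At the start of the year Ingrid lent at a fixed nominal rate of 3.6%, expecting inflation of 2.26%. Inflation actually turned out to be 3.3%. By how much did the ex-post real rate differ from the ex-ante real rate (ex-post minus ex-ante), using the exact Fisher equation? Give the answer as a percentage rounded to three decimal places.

Ex-ante: (1 + 0.0360)/(1 + 0.0226) − 1 = 1.3104%
Ex-post: (1 + 0.0360)/(1 + 0.0330) − 1 = 0.2904%
Difference (ex-post − ex-ante) = -1.0200% → -1.020%.

-1.020%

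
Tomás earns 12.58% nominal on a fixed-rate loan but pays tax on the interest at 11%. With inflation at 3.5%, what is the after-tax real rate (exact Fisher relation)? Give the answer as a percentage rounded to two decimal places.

7.44%

After-tax nominal return = 12.58% × (1 − 0.11) = 11.1962%.
1 + r = 1.111962 / 1.03500 = 1.074359
After-tax real rate = 1.074359 − 1 → 7.44%.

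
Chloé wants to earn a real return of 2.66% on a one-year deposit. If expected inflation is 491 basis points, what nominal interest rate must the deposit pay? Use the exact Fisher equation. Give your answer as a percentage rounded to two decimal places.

7.70%

(1 + i) = (1 + r)(1 + π) = 1.02660 × 1.04910 = 1.07700606
i = 1.07700606 − 1, so the required nominal rate is 7.70%.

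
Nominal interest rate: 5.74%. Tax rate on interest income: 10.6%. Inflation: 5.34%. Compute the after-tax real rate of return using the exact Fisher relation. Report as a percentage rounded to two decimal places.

After-tax nominal return = 5.74% × (1 − 0.106) = 5.13156%.
1 + r = 1.0513156 / 1.05340 = 0.998021
After-tax real rate = 0.998021 − 1 → -0.20%.

-0.20%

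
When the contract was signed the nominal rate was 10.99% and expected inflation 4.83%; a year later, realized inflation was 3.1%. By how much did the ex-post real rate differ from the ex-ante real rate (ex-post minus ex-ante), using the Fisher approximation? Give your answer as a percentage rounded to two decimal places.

Ex-ante: 10.99% − 4.83% = 6.160%
Ex-post: 10.99% − 3.1% = 7.890%
Difference (ex-post − ex-ante) = 1.7300% → 1.73%.

1.73%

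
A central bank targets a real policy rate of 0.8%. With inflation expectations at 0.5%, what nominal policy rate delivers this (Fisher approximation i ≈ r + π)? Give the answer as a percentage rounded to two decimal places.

i ≈ r + π = 0.8% + 0.5% = 1.30%.

1.30%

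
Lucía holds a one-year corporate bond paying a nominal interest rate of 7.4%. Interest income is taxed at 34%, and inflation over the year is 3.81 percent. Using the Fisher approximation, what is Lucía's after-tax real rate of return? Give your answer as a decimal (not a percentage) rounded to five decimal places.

After-tax nominal return = 7.4% × (1 − 0.34) = 4.8840%.
r ≈ 4.8840% − 3.81% → 0.01074.

0.01074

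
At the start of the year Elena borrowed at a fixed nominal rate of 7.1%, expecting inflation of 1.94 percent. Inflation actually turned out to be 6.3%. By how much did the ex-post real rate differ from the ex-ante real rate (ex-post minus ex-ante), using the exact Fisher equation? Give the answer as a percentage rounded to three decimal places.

-4.309%

Ex-ante: (1 + 0.0710)/(1 + 0.0194) − 1 = 5.0618%
Ex-post: (1 + 0.0710)/(1 + 0.0630) − 1 = 0.7526%
Difference (ex-post − ex-ante) = -4.3092% → -4.309%.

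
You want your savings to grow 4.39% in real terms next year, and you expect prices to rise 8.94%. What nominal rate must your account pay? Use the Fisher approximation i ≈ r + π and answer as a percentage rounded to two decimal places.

13.33%

i ≈ r + π = 4.39% + 8.94% = 13.33%.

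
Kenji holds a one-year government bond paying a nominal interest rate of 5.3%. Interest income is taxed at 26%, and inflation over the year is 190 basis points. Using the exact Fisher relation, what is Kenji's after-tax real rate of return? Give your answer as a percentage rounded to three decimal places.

1.984%

After-tax nominal return = 5.3% × (1 − 0.26) = 3.9220%.
1 + r = 1.03922 / 1.01900 = 1.019843
After-tax real rate = 1.019843 − 1 → 1.984%.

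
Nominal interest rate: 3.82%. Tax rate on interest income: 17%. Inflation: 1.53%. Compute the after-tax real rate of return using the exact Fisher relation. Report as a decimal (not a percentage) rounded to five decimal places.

After-tax nominal return = 3.82% × (1 − 0.17) = 3.1706%.
1 + r = 1.031706 / 1.01530 = 1.016159
After-tax real rate = 1.016159 − 1 → 0.01616.

0.01616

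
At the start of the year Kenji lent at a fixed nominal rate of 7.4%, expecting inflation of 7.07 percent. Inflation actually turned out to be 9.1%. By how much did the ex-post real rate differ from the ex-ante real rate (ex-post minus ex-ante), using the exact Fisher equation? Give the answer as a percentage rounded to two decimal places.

Ex-ante: (1 + 0.0740)/(1 + 0.0707) − 1 = 0.3082%
Ex-post: (1 + 0.0740)/(1 + 0.0910) − 1 = -1.5582%
Difference (ex-post − ex-ante) = -1.8664% → -1.87%.

-1.87%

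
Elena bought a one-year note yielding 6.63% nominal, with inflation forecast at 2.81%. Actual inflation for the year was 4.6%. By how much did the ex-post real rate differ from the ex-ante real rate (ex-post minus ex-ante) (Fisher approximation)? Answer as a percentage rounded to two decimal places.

-1.79%

Ex-ante: 6.63% − 2.81% = 3.820%
Ex-post: 6.63% − 4.6% = 2.030%
Difference (ex-post − ex-ante) = -1.7900% → -1.79%.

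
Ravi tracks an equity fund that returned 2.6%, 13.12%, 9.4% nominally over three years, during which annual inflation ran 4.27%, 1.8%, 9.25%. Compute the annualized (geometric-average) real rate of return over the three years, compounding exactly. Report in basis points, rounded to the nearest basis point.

Compound the nominal returns: 1.0260 × 1.1312 × 1.0940 = 1.26970865.
Compound inflation: 1.0427 × 1.0180 × 1.0925 = 1.15965445.
Deflate: 1.26970865 / 1.15965445 = 1.09490259.
Annualized real rate = 1.09490259^(1/3) − 1 = 3.0683% → 307 basis points.

307 basis points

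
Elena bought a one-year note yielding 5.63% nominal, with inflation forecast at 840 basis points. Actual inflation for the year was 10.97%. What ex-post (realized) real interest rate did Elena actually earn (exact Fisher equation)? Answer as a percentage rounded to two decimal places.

Ex-post: (1 + 0.0563)/(1 + 0.1097) − 1 = -4.8121%
So the realized real rate is -4.81%.

-4.81%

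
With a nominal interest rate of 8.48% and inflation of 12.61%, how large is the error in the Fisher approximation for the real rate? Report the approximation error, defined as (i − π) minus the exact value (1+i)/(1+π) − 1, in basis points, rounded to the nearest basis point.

-46 basis points

Approximate: r ≈ 8.480% − 12.610% = -4.1300%
Exact: (1 + 0.0848)/(1 + 0.1261) − 1 = -3.6675%
Error = -4.1300% − (-3.6675%) = -0.4625% → -46 basis points.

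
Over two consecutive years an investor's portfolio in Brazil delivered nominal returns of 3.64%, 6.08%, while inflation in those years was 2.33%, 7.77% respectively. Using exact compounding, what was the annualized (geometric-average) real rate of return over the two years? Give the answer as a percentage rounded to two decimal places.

Nominal growth factor = 1.0364 × 1.0608 = 1.09941312
Price-level growth factor = 1.0233 × 1.0777 = 1.10281041
Real growth factor = 1.09941312 / 1.10281041 = 0.99691943
Annualized real rate = 0.99691943^(1/2) − 1 = -0.1541% → -0.15%.

-0.15%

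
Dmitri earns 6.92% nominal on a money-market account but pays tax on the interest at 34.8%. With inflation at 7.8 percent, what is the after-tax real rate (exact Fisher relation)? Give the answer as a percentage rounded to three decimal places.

After-tax nominal return = 6.92% × (1 − 0.348) = 4.51184%.
1 + r = 1.0451184 / 1.07800 = 0.969498
After-tax real rate = 0.969498 − 1 → -3.050%.

-3.050%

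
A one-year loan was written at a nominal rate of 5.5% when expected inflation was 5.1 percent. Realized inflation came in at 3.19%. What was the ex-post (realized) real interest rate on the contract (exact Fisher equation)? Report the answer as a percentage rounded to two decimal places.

Ex-post: (1 + 0.0550)/(1 + 0.0319) − 1 = 2.2386%
So the realized real rate is 2.24%.

2.24%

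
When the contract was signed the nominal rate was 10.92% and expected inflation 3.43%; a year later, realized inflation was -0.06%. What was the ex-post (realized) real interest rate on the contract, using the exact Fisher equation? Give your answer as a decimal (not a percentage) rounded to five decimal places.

Ex-post: (1 + 0.1092)/(1 − 0.0006) − 1 = 10.9866%
So the realized real rate is 0.10987.

0.10987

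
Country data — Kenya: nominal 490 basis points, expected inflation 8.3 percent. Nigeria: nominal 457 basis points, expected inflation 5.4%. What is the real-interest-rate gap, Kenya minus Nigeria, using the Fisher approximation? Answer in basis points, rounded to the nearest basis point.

-257 basis points

Kenya: 4.9% − 8.3% = -3.400%
Nigeria: 4.57% − 5.4% = -0.830%
Differential = -2.570% → -257 basis points.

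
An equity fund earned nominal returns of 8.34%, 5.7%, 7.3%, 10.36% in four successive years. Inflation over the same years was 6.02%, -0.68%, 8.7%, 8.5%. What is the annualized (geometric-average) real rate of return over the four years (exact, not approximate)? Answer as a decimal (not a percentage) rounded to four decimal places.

0.0222

Compound the nominal returns: 1.0834 × 1.0570 × 1.0730 × 1.1036 = 1.35604853.
Compound inflation: 1.0602 × 0.9932 × 1.0870 × 1.0850 = 1.24189190.
Deflate: 1.35604853 / 1.24189190 = 1.09192156.
Annualized real rate = 1.09192156^(1/4) − 1 = 2.2228% → 0.0222.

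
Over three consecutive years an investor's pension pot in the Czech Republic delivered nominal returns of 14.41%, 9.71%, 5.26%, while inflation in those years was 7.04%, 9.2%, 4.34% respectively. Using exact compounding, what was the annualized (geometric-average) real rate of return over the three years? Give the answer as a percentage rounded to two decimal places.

2.70%

Compound the nominal returns: 1.1441 × 1.0971 × 1.0526 = 1.32121521.
Compound inflation: 1.0704 × 1.0920 × 1.0434 = 1.21960605.
Deflate: 1.32121521 / 1.21960605 = 1.08331310.
Annualized real rate = 1.08331310^(1/3) − 1 = 2.7034% → 2.70%.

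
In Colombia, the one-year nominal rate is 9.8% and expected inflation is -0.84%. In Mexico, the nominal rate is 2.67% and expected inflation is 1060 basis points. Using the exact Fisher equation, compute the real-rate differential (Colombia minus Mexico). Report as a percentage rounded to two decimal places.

Colombia: (1 + 0.0980)/(1 − 0.0084) − 1 = 10.7301%
Mexico: (1 + 0.0267)/(1 + 0.1060) − 1 = -7.1700%
Differential = 10.7301% − (-7.1700%) = 17.9001% → 17.90%.

17.90%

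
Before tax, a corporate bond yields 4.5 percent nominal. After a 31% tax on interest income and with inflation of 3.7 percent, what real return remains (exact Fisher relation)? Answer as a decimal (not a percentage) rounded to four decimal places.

-0.0057

After-tax nominal return = 4.5% × (1 − 0.31) = 3.1050%.
1 + r = 1.03105 / 1.03700 = 0.994262
After-tax real rate = 0.994262 − 1 → -0.0057.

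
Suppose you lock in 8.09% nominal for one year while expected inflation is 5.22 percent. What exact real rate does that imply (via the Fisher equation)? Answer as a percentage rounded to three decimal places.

1 + r = 1.08090 / 1.05220 = 1.027276
r = 1.027276 − 1 = 2.7276%, i.e. 2.728%.

2.728%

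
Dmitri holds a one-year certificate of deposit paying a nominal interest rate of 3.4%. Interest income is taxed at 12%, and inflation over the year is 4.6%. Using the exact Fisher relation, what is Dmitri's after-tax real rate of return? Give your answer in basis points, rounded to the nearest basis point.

After-tax nominal return = 3.4% × (1 − 0.12) = 2.9920%.
1 + r = 1.02992 / 1.04600 = 0.984627
After-tax real rate = 0.984627 − 1 → -154 basis points.

-154 basis points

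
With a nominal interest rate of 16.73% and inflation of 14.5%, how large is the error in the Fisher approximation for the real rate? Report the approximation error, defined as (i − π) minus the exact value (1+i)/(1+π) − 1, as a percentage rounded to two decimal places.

0.28%

Approximate: r ≈ 16.730% − 14.500% = 2.2300%
Exact: (1 + 0.1673)/(1 + 0.1450) − 1 = 1.9476%
Error = 2.2300% − 1.9476% = 0.2824% → 0.28%.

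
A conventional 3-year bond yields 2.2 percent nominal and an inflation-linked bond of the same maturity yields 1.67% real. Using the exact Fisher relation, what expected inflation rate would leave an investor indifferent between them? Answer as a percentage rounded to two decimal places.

(1 + π) = (1 + i)/(1 + r) = 1.02200 / 1.01670 = 1.005213
Break-even inflation = 1.005213 − 1 → 0.52%.

0.52%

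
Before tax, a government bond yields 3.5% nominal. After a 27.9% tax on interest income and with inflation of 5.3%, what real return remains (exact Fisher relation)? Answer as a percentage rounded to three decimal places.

After-tax nominal return = 3.5% × (1 − 0.279) = 2.5235%.
1 + r = 1.025235 / 1.05300 = 0.973632
After-tax real rate = 0.973632 − 1 → -2.637%.

-2.637%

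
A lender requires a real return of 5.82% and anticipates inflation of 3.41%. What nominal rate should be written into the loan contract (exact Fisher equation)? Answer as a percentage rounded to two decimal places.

(1 + i) = (1 + r)(1 + π) = 1.05820 × 1.03410 = 1.09428462
i = 1.09428462 − 1, so the required nominal rate is 9.43%.

9.43%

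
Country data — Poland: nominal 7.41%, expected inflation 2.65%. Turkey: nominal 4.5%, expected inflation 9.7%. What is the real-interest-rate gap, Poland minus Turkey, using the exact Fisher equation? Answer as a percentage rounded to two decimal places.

9.38%

Poland: (1 + 0.0741)/(1 + 0.0265) − 1 = 4.6371%
Turkey: (1 + 0.0450)/(1 + 0.0970) − 1 = -4.7402%
Differential = 4.6371% − (-4.7402%) = 9.3773% → 9.38%.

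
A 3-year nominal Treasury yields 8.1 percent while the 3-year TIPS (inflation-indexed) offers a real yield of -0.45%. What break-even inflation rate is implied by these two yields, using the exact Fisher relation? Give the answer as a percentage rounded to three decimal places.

8.589%

(1 + π) = (1 + i)/(1 + r) = 1.08100 / 0.99550 = 1.085886
Break-even inflation = 1.085886 − 1 → 8.589%.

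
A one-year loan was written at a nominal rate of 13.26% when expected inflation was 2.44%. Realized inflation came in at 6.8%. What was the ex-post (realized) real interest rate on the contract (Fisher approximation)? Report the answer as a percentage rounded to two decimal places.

Ex-post: 13.26% − 6.8% = 6.460%
So the realized real rate is 6.46%.

6.46%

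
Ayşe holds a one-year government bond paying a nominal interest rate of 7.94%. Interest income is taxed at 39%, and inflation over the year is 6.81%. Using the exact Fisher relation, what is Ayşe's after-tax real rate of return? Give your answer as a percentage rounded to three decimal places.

-1.841%

After-tax nominal return = 7.94% × (1 − 0.39) = 4.8434%.
1 + r = 1.048434 / 1.06810 = 0.981588
After-tax real rate = 0.981588 − 1 → -1.841%.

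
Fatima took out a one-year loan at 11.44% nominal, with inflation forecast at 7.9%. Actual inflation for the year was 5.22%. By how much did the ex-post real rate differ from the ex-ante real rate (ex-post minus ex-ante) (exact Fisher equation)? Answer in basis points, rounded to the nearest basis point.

263 basis points

Ex-ante: (1 + 0.1144)/(1 + 0.0790) − 1 = 3.2808%
Ex-post: (1 + 0.1144)/(1 + 0.0522) − 1 = 5.9114%
Difference (ex-post − ex-ante) = 2.6306% → 263 basis points.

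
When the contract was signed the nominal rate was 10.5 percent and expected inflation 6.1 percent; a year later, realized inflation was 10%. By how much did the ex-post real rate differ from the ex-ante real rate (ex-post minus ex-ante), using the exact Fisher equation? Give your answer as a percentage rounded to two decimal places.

-3.69%

Ex-ante: (1 + 0.1050)/(1 + 0.0610) − 1 = 4.1470%
Ex-post: (1 + 0.1050)/(1 + 0.1000) − 1 = 0.4545%
Difference (ex-post − ex-ante) = -3.6925% → -3.69%.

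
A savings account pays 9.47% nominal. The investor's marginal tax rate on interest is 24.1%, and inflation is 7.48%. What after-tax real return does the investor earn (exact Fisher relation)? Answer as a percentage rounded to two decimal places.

-0.27%

After-tax nominal return = 9.47% × (1 − 0.241) = 7.18773%.
1 + r = 1.0718773 / 1.07480 = 0.997281
After-tax real rate = 0.997281 − 1 → -0.27%.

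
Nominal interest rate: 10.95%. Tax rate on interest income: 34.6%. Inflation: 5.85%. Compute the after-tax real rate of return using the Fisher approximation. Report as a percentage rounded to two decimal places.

After-tax nominal return = 10.95% × (1 − 0.346) = 7.1613%.
r ≈ 7.1613% − 5.85% → 1.31%.

1.31%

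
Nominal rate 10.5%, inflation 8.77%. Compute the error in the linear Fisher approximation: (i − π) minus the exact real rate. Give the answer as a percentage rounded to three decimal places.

Approximate: r ≈ 10.500% − 8.770% = 1.7300%
Exact: (1 + 0.1050)/(1 + 0.0877) − 1 = 1.59051%
Error = 1.7300% − 1.59051% = 0.13949% → 0.139%.

0.139%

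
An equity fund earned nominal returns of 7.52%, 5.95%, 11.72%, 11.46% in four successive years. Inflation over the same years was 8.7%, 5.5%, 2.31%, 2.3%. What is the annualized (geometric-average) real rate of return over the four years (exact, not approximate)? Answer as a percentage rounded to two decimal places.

4.27%

Compound the nominal returns: 1.0752 × 1.0595 × 1.1172 × 1.1146 = 1.41853541.
Compound inflation: 1.0870 × 1.0550 × 1.0231 × 1.0230 = 1.20026108.
Deflate: 1.41853541 / 1.20026108 = 1.18185572.
Annualized real rate = 1.18185572^(1/4) − 1 = 4.2656% → 4.27%.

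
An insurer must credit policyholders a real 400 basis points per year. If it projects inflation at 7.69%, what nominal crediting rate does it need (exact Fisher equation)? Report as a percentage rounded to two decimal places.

(1 + i) = (1 + r)(1 + π) = 1.04000 × 1.07690 = 1.119976
i = 1.119976 − 1, so the required nominal rate is 12.00%.

12.00%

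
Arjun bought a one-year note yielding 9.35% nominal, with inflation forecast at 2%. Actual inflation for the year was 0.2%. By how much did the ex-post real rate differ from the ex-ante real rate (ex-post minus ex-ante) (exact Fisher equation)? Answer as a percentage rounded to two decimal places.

1.93%

Ex-ante: (1 + 0.0935)/(1 + 0.0200) − 1 = 7.2059%
Ex-post: (1 + 0.0935)/(1 + 0.0020) − 1 = 9.1317%
Difference (ex-post − ex-ante) = 1.9259% → 1.93%.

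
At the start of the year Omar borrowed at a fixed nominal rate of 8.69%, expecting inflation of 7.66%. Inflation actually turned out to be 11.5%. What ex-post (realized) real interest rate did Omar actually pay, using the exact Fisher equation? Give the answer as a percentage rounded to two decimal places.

Ex-post: (1 + 0.0869)/(1 + 0.1150) − 1 = -2.5202%
So the realized real rate is -2.52%.

-2.52%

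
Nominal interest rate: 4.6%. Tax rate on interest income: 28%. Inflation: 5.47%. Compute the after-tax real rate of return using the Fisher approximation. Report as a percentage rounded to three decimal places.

-2.158%

After-tax nominal return = 4.6% × (1 − 0.28) = 3.3120%.
r ≈ 3.3120% − 5.47% → -2.158%.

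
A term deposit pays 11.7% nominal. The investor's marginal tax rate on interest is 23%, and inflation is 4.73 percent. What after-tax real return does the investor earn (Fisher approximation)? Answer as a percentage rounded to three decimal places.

After-tax nominal return = 11.7% × (1 − 0.23) = 9.0090%.
r ≈ 9.0090% − 4.73% → 4.279%.

4.279%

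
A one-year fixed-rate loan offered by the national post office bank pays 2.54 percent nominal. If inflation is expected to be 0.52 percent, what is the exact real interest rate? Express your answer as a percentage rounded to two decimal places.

2.01%

By the Fisher equation, 1 + r = (1 + i)/(1 + π).
1 + r = 1.02540 / 1.00520 = 1.020096
r = 1.020096 − 1 = 2.0096%, i.e. 2.01%.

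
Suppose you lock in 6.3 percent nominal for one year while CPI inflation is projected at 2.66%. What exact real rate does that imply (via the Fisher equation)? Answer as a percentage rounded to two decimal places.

By the Fisher equation, 1 + r = (1 + i)/(1 + π).
1 + r = 1.06300 / 1.02660 = 1.035457
r = 1.035457 − 1 = 3.5457%, i.e. 3.55%.

3.55%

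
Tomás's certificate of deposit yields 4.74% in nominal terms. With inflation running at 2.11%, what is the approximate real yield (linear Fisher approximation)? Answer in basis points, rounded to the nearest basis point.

r ≈ i − π = 4.74% − 2.11% = 263 basis points.

263 basis points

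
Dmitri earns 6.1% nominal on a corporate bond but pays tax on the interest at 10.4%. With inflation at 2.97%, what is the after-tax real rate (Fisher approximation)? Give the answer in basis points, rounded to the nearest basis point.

After-tax nominal return = 6.1% × (1 − 0.104) = 5.4656%.
r ≈ 5.4656% − 2.97% → 250 basis points.

250 basis points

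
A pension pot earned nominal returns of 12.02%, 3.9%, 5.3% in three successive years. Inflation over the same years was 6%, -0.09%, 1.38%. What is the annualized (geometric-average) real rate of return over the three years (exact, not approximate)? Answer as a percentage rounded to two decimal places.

Nominal growth factor = 1.1202 × 1.0390 × 1.0530 = 1.22557385
Price-level growth factor = 1.0600 × 0.9991 × 1.0138 = 1.07366083
Real growth factor = 1.22557385 / 1.07366083 = 1.14149070
Annualized real rate = 1.14149070^(1/3) − 1 = 4.5099% → 4.51%.

4.51%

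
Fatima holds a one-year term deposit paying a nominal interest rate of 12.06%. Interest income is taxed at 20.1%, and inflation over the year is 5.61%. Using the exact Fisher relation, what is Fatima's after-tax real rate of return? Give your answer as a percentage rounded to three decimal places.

3.812%

After-tax nominal return = 12.06% × (1 − 0.201) = 9.63594%.
1 + r = 1.0963594 / 1.05610 = 1.038121
After-tax real rate = 1.038121 − 1 → 3.812%.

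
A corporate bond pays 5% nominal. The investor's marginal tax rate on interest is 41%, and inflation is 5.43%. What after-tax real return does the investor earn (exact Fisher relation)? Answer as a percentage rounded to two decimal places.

After-tax nominal return = 5% × (1 − 0.41) = 2.9500%.
1 + r = 1.02950 / 1.05430 = 0.976477
After-tax real rate = 0.976477 − 1 → -2.35%.

-2.35%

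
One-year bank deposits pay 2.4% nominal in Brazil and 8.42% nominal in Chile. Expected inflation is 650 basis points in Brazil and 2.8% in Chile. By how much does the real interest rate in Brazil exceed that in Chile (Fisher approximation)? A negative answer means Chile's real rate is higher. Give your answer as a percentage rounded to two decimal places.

Brazil: 2.4% − 6.5% = -4.100%
Chile: 8.42% − 2.8% = 5.620%
Differential = -9.720% → -9.72%.

-9.72%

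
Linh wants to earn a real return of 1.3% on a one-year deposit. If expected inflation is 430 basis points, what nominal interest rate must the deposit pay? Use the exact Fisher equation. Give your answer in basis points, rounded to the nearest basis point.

(1 + i) = (1 + r)(1 + π) = 1.01300 × 1.04300 = 1.056559
i = 1.056559 − 1, so the required nominal rate is 566 basis points.

566 basis points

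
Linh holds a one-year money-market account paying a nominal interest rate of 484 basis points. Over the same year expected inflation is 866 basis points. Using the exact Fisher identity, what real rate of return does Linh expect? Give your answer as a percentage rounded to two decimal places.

1 + r = 1.04840 / 1.08660 = 0.964844
r = 0.964844 − 1 = -3.5156%, i.e. -3.52%.

-3.52%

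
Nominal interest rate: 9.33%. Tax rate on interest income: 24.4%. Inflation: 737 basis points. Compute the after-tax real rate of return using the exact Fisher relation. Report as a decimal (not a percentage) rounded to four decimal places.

After-tax nominal return = 9.33% × (1 − 0.244) = 7.05348%.
1 + r = 1.0705348 / 1.07370 = 0.997052
After-tax real rate = 0.997052 − 1 → -0.0029.

-0.0029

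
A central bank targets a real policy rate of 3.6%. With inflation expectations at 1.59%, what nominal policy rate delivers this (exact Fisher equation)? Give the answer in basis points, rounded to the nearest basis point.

(1 + i) = (1 + r)(1 + π) = 1.03600 × 1.01590 = 1.0524724
i = 1.0524724 − 1, so the required nominal rate is 525 basis points.

525 basis points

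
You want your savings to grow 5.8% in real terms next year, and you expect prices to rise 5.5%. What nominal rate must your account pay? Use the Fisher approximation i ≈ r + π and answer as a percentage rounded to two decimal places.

i ≈ r + π = 5.8% + 5.5% = 11.30%.

11.30%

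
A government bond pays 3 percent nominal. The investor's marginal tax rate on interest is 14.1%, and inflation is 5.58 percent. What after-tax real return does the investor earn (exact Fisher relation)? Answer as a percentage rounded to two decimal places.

After-tax nominal return = 3% × (1 − 0.141) = 2.5770%.
1 + r = 1.02577 / 1.05580 = 0.971557
After-tax real rate = 0.971557 − 1 → -2.84%.

-2.84%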